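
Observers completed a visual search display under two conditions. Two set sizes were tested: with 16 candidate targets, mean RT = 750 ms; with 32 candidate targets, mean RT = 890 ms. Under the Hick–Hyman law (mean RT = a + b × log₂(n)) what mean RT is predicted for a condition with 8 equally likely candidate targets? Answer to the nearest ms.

610 ms

Fit slope and intercept:
  b = (890 − 750) / (log₂ 32 − log₂ 16) = 140 / (5 − 4) = 140 ms/bit
  a = 750 − 140 × 4 = 190 ms
Then RT(8) = 190 + 140 × log₂ 8 = 190 + 140 × 3 ≈ 610.000 ms.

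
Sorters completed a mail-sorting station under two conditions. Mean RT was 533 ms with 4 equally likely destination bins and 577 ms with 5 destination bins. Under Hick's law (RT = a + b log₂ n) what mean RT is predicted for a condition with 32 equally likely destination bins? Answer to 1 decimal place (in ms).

RT is linear in log₂ n, so two points fix the line:
  b = (577 − 533) / (log₂ 5 − log₂ 4) = 44 / (2.3219 − 2) = 136.676 ms/bit
  a = 533 − 136.676 × 2 = 259.647 ms
Then RT(32) = 259.647 + 136.676 × log₂ 32 = 259.647 + 136.676 × 5 ≈ 943.029 ms.

943.0 ms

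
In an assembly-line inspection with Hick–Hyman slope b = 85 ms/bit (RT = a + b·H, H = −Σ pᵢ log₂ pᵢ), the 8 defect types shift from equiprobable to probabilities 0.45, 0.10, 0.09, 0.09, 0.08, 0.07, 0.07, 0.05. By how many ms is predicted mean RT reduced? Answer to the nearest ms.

41 ms

Equiprobable entropy H₀ = log₂ 8 = 3.0000 bits.
Skewed entropy H = −Σ pᵢ log₂ pᵢ = 2.5206 bits.
ΔRT = b·(H₀ − H) = 85 × 0.4794 = 40.75 ms.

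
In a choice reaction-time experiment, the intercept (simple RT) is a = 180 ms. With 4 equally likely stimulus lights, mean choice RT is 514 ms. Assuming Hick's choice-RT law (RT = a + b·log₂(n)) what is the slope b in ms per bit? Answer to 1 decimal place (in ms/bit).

167.0 ms/bit

4 alternatives carry log₂ 4 = 2 bits; the choice cost is 514 − 180 = 334 ms, so b = 334/2 = 167.000 ms/bit.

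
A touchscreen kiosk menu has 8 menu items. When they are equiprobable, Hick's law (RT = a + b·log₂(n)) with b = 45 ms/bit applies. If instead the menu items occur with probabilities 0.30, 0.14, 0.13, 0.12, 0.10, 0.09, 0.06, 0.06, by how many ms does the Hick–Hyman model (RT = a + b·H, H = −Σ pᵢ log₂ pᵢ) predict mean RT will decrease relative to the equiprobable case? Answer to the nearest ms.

9 ms

The RT saving is b·ΔH. Equiprobable H₀ = log₂(8) = 3.0000 bits; with the given probabilities H = 2.7998 bits.
b·(H₀ − H) = 45 × (3.0000 − 2.7998) = 9.01 ms.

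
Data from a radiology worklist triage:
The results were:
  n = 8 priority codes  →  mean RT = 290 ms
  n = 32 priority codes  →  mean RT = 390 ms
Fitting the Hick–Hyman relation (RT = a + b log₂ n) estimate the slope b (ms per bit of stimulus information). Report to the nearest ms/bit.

50 ms/bit

The slope on a log₂ axis is (390 − 290) / (5 − 3) = 50 ms/bit.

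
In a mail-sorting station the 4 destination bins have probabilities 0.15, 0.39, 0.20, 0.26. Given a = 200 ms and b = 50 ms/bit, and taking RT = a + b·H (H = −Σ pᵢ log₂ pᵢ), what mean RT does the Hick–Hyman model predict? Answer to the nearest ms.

296 ms

H = 0.15·log₂(1/0.15) + 0.39·log₂(1/0.39) + 0.20·log₂(1/0.20) + 0.26·log₂(1/0.26) = 1.9100 bits.
RT = 200 + 50 × 1.9100 = 295.50 ms.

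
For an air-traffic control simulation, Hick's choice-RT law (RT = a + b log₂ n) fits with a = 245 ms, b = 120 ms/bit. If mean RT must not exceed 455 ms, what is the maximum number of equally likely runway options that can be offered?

3

Set 245 + 120·log₂ n ≤ 455 → log₂ n ≤ (455 − 245)/120 = 1.7500.
So n ≤ 2^1.7500 = 3.364; the largest integer n is 3.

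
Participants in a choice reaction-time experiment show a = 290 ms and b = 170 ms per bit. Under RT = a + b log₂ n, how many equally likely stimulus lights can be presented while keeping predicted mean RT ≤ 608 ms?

170·log₂ n ≤ 608 − 290 = 318, giving log₂ n ≤ 1.8706 and n ≤ 3.657. The largest whole number is 3.

3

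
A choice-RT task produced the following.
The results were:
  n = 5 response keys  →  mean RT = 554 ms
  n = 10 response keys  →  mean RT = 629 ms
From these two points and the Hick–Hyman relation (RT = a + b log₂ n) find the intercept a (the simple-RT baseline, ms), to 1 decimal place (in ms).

379.9 ms

b = (RT₂ − RT₁)/(log₂ n₂ − log₂ n₁) = (629 − 554)/(3.3219 − 2.3219) = 75.000 ms/bit.
Intercept: a = 554 − 75.000·log₂(5) = 379.855 ms.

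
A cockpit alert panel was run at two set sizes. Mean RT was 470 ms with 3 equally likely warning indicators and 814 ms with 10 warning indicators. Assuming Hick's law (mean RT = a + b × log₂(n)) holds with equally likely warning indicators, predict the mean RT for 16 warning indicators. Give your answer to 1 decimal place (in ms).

RT is linear in log₂ n, so two points fix the line:
  b = (814 − 470) / (log₂ 10 − log₂ 3) = 344 / (3.3219 − 1.5850) = 198.047 ms/bit
  a = 470 − 198.047 × 1.5850 = 156.104 ms
Then RT(16) = 156.104 + 198.047 × log₂ 16 = 156.104 + 198.047 × 4 ≈ 948.290 ms.

948.3 ms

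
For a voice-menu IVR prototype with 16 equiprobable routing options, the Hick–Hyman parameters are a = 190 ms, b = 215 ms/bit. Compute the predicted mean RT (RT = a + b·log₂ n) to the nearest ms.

1050 ms

log₂(16) = 4 bits, so RT = 190 + 215 × 4 ≈ 1050.000 ms.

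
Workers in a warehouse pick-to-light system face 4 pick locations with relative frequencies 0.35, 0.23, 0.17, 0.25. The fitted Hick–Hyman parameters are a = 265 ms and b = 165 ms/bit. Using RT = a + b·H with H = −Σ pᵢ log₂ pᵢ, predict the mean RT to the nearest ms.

587 ms

H = 0.35·log₂(1/0.35) + 0.23·log₂(1/0.23) + 0.17·log₂(1/0.17) + 0.25·log₂(1/0.25) = 1.9524 bits.
RT = 265 + 165 × 1.9524 = 587.14 ms.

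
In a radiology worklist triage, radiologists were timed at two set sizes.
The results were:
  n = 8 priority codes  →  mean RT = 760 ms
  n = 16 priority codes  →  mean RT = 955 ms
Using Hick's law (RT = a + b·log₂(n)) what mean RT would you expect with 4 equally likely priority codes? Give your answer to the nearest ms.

With log₂ n on the abscissa the relation is linear; from the two conditions:
  b = (955 − 760) / (log₂ 16 − log₂ 8) = 195 / (4 − 3) = 195 ms/bit
  a = 760 − 195 × 3 = 175 ms
Then RT(4) = 175 + 195 × log₂ 4 = 175 + 195 × 2 ≈ 565.000 ms.

565 ms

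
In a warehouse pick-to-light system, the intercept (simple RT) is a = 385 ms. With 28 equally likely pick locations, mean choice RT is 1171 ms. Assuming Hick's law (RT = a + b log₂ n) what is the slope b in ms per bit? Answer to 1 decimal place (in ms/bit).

log₂(28) = 4.8074 bits.
b = (RT − a)/log₂ n = (1171 − 385) / 4.8074 = 163.499 ms/bit.

163.5 ms/bit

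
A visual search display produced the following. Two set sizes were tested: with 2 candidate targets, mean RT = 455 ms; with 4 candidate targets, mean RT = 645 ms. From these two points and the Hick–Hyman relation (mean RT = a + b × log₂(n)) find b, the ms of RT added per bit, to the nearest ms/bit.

190 ms/bit

Slope: b = (645 − 455) / (log₂ 4 − log₂ 2) = 190/1.0000 = 190 ms/bit.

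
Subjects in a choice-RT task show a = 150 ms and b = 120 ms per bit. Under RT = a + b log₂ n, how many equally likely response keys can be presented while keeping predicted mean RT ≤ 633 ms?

16

Set 150 + 120·log₂ n ≤ 633 → log₂ n ≤ (633 − 150)/120 = 4.0250.
So n ≤ 2^4.0250 = 16.280; the largest integer n is 16.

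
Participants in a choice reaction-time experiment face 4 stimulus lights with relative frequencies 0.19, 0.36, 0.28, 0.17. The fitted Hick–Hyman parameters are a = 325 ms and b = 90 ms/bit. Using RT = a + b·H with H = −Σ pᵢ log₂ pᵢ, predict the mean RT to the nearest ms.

H = 0.19·log₂(1/0.19) + 0.36·log₂(1/0.36) + 0.28·log₂(1/0.28) + 0.17·log₂(1/0.17) = 1.9346 bits.
RT = 325 + 90 × 1.9346 = 499.12 ms.

499 ms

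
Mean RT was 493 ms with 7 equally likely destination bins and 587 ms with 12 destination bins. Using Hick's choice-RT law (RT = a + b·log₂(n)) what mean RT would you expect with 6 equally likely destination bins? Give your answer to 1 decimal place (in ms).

RT is linear in log₂ n, so two points fix the line:
  b = (587 − 493) / (log₂ 12 − log₂ 7) = 94 / (3.5850 − 2.8074) = 120.884 ms/bit
  a = 493 − 120.884 × 2.8074 = 153.637 ms
Then RT(6) = 153.637 + 120.884 × log₂ 6 = 153.637 + 120.884 × 2.5850 ≈ 466.116 ms.

466.1 ms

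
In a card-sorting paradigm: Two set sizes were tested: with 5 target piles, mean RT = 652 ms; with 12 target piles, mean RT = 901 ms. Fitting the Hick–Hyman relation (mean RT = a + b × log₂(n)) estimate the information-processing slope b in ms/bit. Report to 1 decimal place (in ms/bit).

197.1 ms/bit

Slope: b = (901 − 652) / (log₂ 12 − log₂ 5) = 249/1.2630 = 197.144 ms/bit.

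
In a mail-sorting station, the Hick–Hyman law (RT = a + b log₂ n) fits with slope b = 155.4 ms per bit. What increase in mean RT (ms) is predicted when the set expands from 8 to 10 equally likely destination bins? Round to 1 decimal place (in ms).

50.0 ms

ΔRT = (a + b log₂ n₂) − (a + b log₂ n₁) = b·(log₂ n₂ − log₂ n₁).
log₂(10) − log₂(8) = 3.3219 − 3 = 0.3219.
ΔRT = 155.4 × 0.3219 = 50.028 ms.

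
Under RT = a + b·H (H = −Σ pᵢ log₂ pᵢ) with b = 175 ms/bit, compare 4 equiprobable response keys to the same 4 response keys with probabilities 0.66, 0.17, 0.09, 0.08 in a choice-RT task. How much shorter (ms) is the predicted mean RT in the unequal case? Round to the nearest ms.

The RT saving is b·ΔH. Equiprobable H₀ = log₂(4) = 2.0000 bits; with the given probabilities H = 1.4344 bits.
b·(H₀ − H) = 175 × (2.0000 − 1.4344) = 98.98 ms.

99 ms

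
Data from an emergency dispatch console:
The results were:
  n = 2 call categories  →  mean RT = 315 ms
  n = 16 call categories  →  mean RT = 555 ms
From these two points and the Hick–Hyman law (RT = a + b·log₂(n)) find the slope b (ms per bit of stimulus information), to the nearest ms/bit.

80 ms/bit

Slope: b = (555 − 315) / (log₂ 16 − log₂ 2) = 240/3.0000 = 80 ms/bit.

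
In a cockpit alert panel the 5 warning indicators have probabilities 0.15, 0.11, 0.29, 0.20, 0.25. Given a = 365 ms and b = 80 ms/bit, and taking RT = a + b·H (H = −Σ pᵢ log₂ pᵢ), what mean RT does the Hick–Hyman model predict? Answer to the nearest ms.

Entropy contributions −pᵢ log₂ pᵢ: 0.4105, 0.3503, 0.5179, 0.4644, 0.5000; sum H = 2.2431 bits.
RT = a + bH = 365 + 80·2.2431 = 544.45 ms.

544 ms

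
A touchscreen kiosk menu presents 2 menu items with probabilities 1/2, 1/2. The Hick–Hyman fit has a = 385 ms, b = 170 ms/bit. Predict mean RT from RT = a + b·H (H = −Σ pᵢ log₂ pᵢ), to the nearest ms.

Each term −pᵢ log₂ pᵢ: 0.5·1 + 0.5·1; summed, H = 1.000 bits.
Mean RT = a + bH = 385 + 170·1.000 = 555.00 ms.

555 ms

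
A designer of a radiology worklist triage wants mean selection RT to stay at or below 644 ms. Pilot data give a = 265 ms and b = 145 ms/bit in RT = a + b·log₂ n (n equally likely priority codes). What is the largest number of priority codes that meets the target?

6

145·log₂ n ≤ 644 − 265 = 379, giving log₂ n ≤ 2.6138 and n ≤ 6.121. The largest whole number is 6.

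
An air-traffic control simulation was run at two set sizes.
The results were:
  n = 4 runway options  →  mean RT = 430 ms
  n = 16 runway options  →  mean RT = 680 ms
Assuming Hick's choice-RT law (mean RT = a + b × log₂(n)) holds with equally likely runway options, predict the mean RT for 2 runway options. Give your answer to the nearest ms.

305 ms

RT is linear in log₂ n, so two points fix the line:
  b = (680 − 430) / (log₂ 16 − log₂ 4) = 250 / (4 − 2) = 125 ms/bit
  a = 430 − 125 × 2 = 180 ms
Then RT(2) = 180 + 125 × log₂ 2 = 180 + 125 × 1 ≈ 305.000 ms.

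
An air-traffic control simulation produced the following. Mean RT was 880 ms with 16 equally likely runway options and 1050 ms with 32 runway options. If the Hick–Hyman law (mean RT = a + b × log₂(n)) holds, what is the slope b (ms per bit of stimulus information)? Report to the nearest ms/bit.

170 ms/bit

The slope on a log₂ axis is (1050 − 880) / (5 − 4) = 170 ms/bit.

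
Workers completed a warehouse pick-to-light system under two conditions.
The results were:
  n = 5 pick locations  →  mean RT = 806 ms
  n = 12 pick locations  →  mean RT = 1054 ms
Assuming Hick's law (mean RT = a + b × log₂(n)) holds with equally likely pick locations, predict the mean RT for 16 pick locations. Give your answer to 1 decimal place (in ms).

1135.5 ms

Fit slope and intercept:
  b = (1054 − 806) / (log₂ 12 − log₂ 5) = 248 / (3.5850 − 2.3219) = 196.353 ms/bit
  a = 806 − 196.353 × 2.3219 = 350.084 ms
Then RT(16) = 350.084 + 196.353 × log₂ 16 = 350.084 + 196.353 × 4 ≈ 1135.494 ms.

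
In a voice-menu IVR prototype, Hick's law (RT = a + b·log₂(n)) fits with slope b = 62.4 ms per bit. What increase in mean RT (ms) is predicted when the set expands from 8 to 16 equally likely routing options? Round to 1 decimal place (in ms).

Only the slope matters, since a is common to both: ΔRT = b·log₂(n₂/n₁).
log₂(16) − log₂(8) = log₂(16/8) = log₂(2) = 1.
ΔRT = 62.4 × 1.0000 = 62.400 ms.

62.4 ms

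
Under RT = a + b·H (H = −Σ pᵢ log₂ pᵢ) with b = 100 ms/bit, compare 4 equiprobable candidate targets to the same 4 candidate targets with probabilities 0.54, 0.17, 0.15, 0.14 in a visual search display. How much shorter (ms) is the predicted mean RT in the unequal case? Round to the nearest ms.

The RT saving is b·ΔH. Equiprobable H₀ = log₂(4) = 2.0000 bits; with the given probabilities H = 1.7223 bits.
b·(H₀ − H) = 100 × (2.0000 − 1.7223) = 27.77 ms.

28 ms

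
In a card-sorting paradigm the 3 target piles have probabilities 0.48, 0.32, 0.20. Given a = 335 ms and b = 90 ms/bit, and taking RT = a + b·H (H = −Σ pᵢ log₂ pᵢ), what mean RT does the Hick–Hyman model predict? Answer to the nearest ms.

470 ms

H = 0.48·log₂(1/0.48) + 0.32·log₂(1/0.32) + 0.20·log₂(1/0.20) = 1.4987 bits.
RT = 335 + 90 × 1.4987 = 469.88 ms.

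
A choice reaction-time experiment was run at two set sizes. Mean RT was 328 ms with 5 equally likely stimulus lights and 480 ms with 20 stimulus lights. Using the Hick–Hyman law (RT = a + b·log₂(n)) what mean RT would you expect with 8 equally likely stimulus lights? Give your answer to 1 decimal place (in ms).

379.5 ms

Fit slope and intercept:
  b = (480 − 328) / (log₂ 20 − log₂ 5) = 152 / (4.3219 − 2.3219) = 76.000 ms/bit
  a = 328 − 76.000 × 2.3219 = 151.533 ms
Then RT(8) = 151.533 + 76.000 × log₂ 8 = 151.533 + 76.000 × 3 ≈ 379.533 ms.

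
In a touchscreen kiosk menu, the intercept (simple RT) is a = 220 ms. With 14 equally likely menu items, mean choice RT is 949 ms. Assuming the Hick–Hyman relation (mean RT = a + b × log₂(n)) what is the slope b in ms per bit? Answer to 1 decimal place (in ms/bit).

14 alternatives carry log₂ 14 = 3.8074 bits; the choice cost is 949 − 220 = 729 ms, so b = 729/3.8074 = 191.472 ms/bit.

191.5 ms/bit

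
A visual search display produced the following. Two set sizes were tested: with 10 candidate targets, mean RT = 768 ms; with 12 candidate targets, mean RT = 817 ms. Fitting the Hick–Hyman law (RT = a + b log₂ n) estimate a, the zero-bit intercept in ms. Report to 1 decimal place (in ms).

149.2 ms

b = (RT₂ − RT₁)/(log₂ n₂ − log₂ n₁) = (817 − 768)/(3.5850 − 3.3219) = 186.287 ms/bit.
a = RT₁ − b·log₂ n₁ = 768 − 186.287 × 3.3219 = 149.167 ms.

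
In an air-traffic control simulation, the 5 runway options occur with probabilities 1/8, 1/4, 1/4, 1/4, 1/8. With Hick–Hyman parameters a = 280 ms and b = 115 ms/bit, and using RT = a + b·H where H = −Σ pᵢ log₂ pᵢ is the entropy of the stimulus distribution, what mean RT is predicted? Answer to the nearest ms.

539 ms

Each term −pᵢ log₂ pᵢ: 0.125·3 + 0.25·2 + 0.25·2 + 0.25·2 + 0.125·3; summed, H = 2.250 bits.
Mean RT = a + bH = 280 + 115·2.250 = 538.75 ms.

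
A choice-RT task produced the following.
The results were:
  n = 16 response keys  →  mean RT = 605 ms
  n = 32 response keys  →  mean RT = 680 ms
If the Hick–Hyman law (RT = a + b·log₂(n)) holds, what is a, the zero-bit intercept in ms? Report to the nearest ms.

b = (RT₂ − RT₁)/(log₂ n₂ − log₂ n₁) = (680 − 605)/(5 − 4) = 75 ms/bit.
Intercept: a = 605 − 75·log₂(16) = 305.000 ms.

305 ms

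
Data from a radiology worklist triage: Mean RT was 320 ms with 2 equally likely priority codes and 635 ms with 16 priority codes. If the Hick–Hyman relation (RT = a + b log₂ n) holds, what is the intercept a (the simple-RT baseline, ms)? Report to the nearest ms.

The slope on a log₂ axis is (635 − 320) / (4 − 1) = 105 ms/bit.
a = RT₁ − b·log₂ n₁ = 320 − 105 × 1 = 215.000 ms.

215 ms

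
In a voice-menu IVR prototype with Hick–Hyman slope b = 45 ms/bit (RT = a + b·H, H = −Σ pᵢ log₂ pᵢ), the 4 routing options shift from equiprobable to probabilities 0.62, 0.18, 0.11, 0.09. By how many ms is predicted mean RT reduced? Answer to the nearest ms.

Equiprobable entropy H₀ = log₂ 4 = 2.0000 bits.
Skewed entropy H = −Σ pᵢ log₂ pᵢ = 1.5358 bits.
ΔRT = b·(H₀ − H) = 45 × 0.4642 = 20.89 ms.

21 ms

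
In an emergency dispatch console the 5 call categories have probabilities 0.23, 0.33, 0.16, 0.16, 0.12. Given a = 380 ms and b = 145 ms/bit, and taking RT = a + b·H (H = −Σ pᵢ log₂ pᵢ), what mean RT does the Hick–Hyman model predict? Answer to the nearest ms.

H = 0.23·log₂(1/0.23) + 0.33·log₂(1/0.33) + 0.16·log₂(1/0.16) + 0.16·log₂(1/0.16) + 0.12·log₂(1/0.12) = 2.2286 bits.
RT = 380 + 145 × 2.2286 = 703.15 ms.

703 ms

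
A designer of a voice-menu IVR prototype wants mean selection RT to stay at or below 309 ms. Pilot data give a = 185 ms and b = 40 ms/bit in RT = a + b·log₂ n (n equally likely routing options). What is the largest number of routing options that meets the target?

8

Set 185 + 40·log₂ n ≤ 309 → log₂ n ≤ (309 − 185)/40 = 3.1000.
So n ≤ 2^3.1000 = 8.574; the largest integer n is 8.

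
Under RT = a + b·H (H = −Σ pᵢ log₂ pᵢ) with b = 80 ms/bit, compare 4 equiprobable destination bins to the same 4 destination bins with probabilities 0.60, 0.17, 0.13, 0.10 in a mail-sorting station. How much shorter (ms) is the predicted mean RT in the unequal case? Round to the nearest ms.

Equiprobable entropy H₀ = log₂ 4 = 2.0000 bits.
Skewed entropy H = −Σ pᵢ log₂ pᵢ = 1.5916 bits.
ΔRT = b·(H₀ − H) = 80 × 0.4084 = 32.67 ms.

33 ms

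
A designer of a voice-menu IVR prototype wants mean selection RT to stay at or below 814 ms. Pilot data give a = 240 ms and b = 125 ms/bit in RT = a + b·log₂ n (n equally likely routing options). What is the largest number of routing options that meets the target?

24

Set 240 + 125·log₂ n ≤ 814 → log₂ n ≤ (814 − 240)/125 = 4.5920.
So n ≤ 2^4.5920 = 24.117; the largest integer n is 24.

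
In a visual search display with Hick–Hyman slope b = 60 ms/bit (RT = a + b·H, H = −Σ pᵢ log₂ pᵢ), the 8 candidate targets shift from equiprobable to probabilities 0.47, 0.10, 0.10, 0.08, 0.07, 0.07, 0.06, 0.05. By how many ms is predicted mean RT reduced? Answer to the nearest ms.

Equiprobable entropy H₀ = log₂ 8 = 3.0000 bits.
Skewed entropy H = −Σ pᵢ log₂ pᵢ = 2.4646 bits.
ΔRT = b·(H₀ − H) = 60 × 0.5354 = 32.12 ms.

32 ms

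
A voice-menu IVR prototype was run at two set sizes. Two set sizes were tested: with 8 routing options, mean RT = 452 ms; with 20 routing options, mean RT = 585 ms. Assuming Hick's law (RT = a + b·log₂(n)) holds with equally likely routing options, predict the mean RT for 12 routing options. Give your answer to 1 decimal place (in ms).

510.9 ms

Solve the two-equation system in a and b:
  b = (585 − 452) / (log₂ 20 − log₂ 8) = 133 / (4.3219 − 3) = 100.611 ms/bit
  a = 452 − 100.611 × 3 = 150.168 ms
Then RT(12) = 150.168 + 100.611 × log₂ 12 = 150.168 + 100.611 × 3.5850 ≈ 510.853 ms.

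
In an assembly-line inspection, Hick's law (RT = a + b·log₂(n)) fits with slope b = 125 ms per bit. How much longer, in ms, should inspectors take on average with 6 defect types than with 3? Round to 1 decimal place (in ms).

The intercept a cancels: ΔRT = b·(log₂ n₂ − log₂ n₁) = b·log₂(n₂/n₁).
log₂(6) − log₂(3) = log₂(6/3) = log₂(2) = 1.
ΔRT = 125 × 1.0000 = 125.000 ms.

125.0 ms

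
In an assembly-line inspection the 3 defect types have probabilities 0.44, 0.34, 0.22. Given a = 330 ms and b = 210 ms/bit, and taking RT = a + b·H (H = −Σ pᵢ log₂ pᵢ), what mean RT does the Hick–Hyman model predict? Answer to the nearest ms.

651 ms

H = 0.44·log₂(1/0.44) + 0.34·log₂(1/0.34) + 0.22·log₂(1/0.22) = 1.5309 bits.
RT = 330 + 210 × 1.5309 = 651.49 ms.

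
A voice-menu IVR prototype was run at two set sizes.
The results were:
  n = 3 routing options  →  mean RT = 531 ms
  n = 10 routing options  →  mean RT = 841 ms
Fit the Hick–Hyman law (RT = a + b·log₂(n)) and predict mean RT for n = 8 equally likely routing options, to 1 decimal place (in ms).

With log₂ n on the abscissa the relation is linear; from the two conditions:
  b = (841 − 531) / (log₂ 10 − log₂ 3) = 310 / (3.3219 − 1.5850) = 178.472 ms/bit
  a = 531 − 178.472 × 1.5850 = 248.128 ms
Then RT(8) = 248.128 + 178.472 × log₂ 8 = 248.128 + 178.472 × 3 ≈ 783.545 ms.

783.5 ms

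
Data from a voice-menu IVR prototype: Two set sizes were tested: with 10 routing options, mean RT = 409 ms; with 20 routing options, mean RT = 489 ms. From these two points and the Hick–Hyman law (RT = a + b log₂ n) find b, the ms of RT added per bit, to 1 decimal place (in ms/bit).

80.0 ms/bit

The slope on a log₂ axis is (489 − 409) / (4.3219 − 3.3219) = 80.000 ms/bit.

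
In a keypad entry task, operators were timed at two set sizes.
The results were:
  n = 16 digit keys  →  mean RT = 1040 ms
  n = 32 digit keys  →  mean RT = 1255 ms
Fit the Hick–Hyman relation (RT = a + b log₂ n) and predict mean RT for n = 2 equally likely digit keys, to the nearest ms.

With log₂ n on the abscissa the relation is linear; from the two conditions:
  b = (1255 − 1040) / (log₂ 32 − log₂ 16) = 215 / (5 − 4) = 215 ms/bit
  a = 1040 − 215 × 4 = 180 ms
Then RT(2) = 180 + 215 × log₂ 2 = 180 + 215 × 1 ≈ 395.000 ms.

395 ms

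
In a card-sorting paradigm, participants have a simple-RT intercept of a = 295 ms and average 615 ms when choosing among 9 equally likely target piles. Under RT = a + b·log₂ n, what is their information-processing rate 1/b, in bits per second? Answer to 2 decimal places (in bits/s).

b = (615 − 295)/log₂ 9 = 320/3.1699 = 100.949 ms per bit = 0.10095 s/bit; the reciprocal is 9.906 bits/s.

9.91 bits/s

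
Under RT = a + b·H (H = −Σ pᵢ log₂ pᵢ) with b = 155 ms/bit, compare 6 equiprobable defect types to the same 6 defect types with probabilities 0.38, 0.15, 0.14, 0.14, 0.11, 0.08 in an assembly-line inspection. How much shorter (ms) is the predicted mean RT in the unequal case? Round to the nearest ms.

Equiprobable entropy H₀ = log₂ 6 = 2.5850 bits.
Skewed entropy H = −Σ pᵢ log₂ pᵢ = 2.3770 bits.
ΔRT = b·(H₀ − H) = 155 × 0.2079 = 32.23 ms.

32 ms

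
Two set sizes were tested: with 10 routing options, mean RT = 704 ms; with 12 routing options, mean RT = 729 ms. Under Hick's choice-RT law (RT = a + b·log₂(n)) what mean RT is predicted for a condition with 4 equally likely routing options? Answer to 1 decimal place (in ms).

578.4 ms

Fit slope and intercept:
  b = (729 − 704) / (log₂ 12 − log₂ 10) = 25 / (3.5850 − 3.3219) = 95.045 ms/bit
  a = 704 − 95.045 × 3.3219 = 388.269 ms
Then RT(4) = 388.269 + 95.045 × log₂ 4 = 388.269 + 95.045 × 2 ≈ 578.358 ms.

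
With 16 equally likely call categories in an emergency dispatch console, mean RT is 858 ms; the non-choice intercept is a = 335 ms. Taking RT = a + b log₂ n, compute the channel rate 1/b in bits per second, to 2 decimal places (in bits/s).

Choice component = 858 − 335 = 523 ms over log₂(16) = 4 bits.
b = 523 / 4 = 130.750 ms/bit, so 1/b = 7.648 bits/s.

7.65 bits/s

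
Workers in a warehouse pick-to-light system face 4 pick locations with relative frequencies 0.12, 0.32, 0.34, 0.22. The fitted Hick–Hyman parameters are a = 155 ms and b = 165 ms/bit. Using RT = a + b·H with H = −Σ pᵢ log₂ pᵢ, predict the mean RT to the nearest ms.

469 ms

Entropy contributions −pᵢ log₂ pᵢ: 0.3671, 0.5260, 0.5292, 0.4806; sum H = 1.9028 bits.
RT = a + bH = 155 + 165·1.9028 = 468.97 ms.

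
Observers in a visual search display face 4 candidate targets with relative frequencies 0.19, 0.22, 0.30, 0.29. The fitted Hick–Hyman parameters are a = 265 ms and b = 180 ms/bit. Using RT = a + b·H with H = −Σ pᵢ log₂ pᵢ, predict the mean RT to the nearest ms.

Entropy contributions −pᵢ log₂ pᵢ: 0.4552, 0.4806, 0.5211, 0.5179; sum H = 1.9748 bits.
RT = a + bH = 265 + 180·1.9748 = 620.46 ms.

620 ms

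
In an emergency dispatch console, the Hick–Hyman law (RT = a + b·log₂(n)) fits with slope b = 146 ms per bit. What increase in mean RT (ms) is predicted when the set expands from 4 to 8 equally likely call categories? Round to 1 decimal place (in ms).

ΔRT = (a + b log₂ n₂) − (a + b log₂ n₁) = b·(log₂ n₂ − log₂ n₁).
log₂(8) − log₂(4) = log₂(8/4) = log₂(2) = 1.
ΔRT = 146 × 1.0000 = 146.000 ms.

146.0 ms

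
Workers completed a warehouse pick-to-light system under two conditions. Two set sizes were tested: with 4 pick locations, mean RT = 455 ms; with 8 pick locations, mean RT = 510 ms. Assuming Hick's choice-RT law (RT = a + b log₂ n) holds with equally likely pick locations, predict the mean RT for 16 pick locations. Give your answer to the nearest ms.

565 ms

Solve the two-equation system in a and b:
  b = (510 − 455) / (log₂ 8 − log₂ 4) = 55 / (3 − 2) = 55 ms/bit
  a = 455 − 55 × 2 = 345 ms
Then RT(16) = 345 + 55 × log₂ 16 = 345 + 55 × 4 ≈ 565.000 ms.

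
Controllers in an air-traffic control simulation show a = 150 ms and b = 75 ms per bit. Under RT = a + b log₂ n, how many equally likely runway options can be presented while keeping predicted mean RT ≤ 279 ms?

3

Information budget: (279 − 150)/75 = 1.7200 bits, so n ≤ 2^1.7200 = 3.294 → at most 3.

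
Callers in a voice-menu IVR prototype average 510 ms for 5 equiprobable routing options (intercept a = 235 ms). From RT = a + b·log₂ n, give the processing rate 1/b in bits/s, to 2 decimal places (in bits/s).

8.44 bits/s

b = (510 − 235)/log₂ 5 = 275/2.3219 = 118.436 ms per bit = 0.11844 s/bit; the reciprocal is 8.443 bits/s.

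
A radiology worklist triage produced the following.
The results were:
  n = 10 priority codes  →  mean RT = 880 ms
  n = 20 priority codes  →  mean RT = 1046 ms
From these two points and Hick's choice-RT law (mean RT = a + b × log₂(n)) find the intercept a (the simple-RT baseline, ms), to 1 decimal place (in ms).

328.6 ms

The slope on a log₂ axis is (1046 − 880) / (4.3219 − 3.3219) = 166.000 ms/bit.
Intercept: a = 880 − 166.000·log₂(10) = 328.560 ms.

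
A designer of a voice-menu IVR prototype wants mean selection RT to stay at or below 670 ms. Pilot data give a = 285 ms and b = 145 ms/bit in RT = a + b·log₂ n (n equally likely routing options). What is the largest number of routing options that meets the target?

6

Set 285 + 145·log₂ n ≤ 670 → log₂ n ≤ (670 − 285)/145 = 2.6552.
So n ≤ 2^2.6552 = 6.299; the largest integer n is 6.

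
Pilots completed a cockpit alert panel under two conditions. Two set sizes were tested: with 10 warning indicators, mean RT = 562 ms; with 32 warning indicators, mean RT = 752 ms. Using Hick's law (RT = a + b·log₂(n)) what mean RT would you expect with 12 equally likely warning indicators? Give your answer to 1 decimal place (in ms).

Solve the two-equation system in a and b:
  b = (752 − 562) / (log₂ 32 − log₂ 10) = 190 / (5 − 3.3219) = 113.225 ms/bit
  a = 562 − 113.225 × 3.3219 = 185.874 ms
Then RT(12) = 185.874 + 113.225 × log₂ 12 = 185.874 + 113.225 × 3.5850 ≈ 591.782 ms.

591.8 ms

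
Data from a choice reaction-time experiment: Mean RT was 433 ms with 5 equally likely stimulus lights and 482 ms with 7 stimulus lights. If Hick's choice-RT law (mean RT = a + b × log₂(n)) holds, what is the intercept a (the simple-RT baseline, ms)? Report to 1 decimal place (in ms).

b = (RT₂ − RT₁)/(log₂ n₂ − log₂ n₁) = (482 − 433)/(2.8074 − 2.3219) = 100.942 ms/bit.
a = RT₁ − b·log₂ n₁ = 433 − 100.942 × 2.3219 = 198.620 ms.

198.6 ms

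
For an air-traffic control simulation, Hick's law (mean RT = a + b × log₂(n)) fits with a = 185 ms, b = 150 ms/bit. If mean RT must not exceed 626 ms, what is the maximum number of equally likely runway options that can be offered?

7

150·log₂ n ≤ 626 − 185 = 441, giving log₂ n ≤ 2.9400 and n ≤ 7.674. The largest whole number is 7.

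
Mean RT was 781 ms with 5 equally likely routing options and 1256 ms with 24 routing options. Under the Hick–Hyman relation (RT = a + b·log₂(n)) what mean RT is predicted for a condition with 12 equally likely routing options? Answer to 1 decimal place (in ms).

Fit slope and intercept:
  b = (1256 − 781) / (log₂ 24 − log₂ 5) = 475 / (4.5850 − 2.3219) = 209.895 ms/bit
  a = 781 − 209.895 × 2.3219 = 293.638 ms
Then RT(12) = 293.638 + 209.895 × log₂ 12 = 293.638 + 209.895 × 3.5850 ≈ 1046.105 ms.

1046.1 ms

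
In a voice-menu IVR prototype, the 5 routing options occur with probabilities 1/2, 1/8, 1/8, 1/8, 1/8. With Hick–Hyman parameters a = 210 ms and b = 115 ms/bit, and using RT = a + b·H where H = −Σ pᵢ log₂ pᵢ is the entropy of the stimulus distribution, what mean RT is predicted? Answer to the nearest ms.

440 ms

H = −Σ pᵢ log₂ pᵢ = 0.5·1 + 0.125·3 + 0.125·3 + 0.125·3 + 0.125·3 = 2.000 bits.
RT = 210 + 115 × 2.000 = 440.00 ms.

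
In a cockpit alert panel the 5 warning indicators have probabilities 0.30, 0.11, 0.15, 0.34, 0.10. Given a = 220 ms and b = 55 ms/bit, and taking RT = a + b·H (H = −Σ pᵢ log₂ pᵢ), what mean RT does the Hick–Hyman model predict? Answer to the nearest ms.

338 ms

H = 0.30·log₂(1/0.30) + 0.11·log₂(1/0.11) + 0.15·log₂(1/0.15) + 0.34·log₂(1/0.34) + 0.10·log₂(1/0.10) = 2.1433 bits.
RT = 220 + 55 × 2.1433 = 337.88 ms.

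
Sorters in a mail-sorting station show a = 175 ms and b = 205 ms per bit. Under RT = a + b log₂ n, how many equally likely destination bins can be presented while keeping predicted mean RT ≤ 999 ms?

16

Information budget: (999 − 175)/205 = 4.0195 bits, so n ≤ 2^4.0195 = 16.218 → at most 16.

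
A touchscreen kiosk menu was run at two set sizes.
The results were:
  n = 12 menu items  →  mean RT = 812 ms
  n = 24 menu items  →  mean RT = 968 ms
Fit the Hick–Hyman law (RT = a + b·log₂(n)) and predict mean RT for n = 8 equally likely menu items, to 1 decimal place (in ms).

Solve the two-equation system in a and b:
  b = (968 − 812) / (log₂ 24 − log₂ 12) = 156 / (4.5850 − 3.5850) = 156.000 ms/bit
  a = 812 − 156.000 × 3.5850 = 252.746 ms
Then RT(8) = 252.746 + 156.000 × log₂ 8 = 252.746 + 156.000 × 3 ≈ 720.746 ms.

720.7 ms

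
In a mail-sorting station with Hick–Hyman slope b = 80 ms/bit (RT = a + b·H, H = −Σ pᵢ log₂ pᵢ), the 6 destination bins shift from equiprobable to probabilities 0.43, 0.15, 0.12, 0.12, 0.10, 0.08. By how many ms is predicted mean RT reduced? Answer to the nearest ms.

23 ms

Equiprobable entropy H₀ = log₂ 6 = 2.5850 bits.
Skewed entropy H = −Σ pᵢ log₂ pᵢ = 2.2919 bits.
ΔRT = b·(H₀ − H) = 80 × 0.2930 = 23.44 ms.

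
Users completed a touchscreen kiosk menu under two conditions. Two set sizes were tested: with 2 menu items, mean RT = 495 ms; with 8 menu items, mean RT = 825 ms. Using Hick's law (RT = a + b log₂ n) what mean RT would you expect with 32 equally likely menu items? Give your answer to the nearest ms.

Fit slope and intercept:
  b = (825 − 495) / (log₂ 8 − log₂ 2) = 330 / (3 − 1) = 165 ms/bit
  a = 495 − 165 × 1 = 330 ms
Then RT(32) = 330 + 165 × log₂ 32 = 330 + 165 × 5 ≈ 1155.000 ms.

1155 ms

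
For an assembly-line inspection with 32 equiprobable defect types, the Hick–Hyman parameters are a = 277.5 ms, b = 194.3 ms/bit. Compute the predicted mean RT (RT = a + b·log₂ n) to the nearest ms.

1249 ms

log₂(32) = 5 bits, so RT = 277.5 + 194.3 × 5 ≈ 1249.000 ms.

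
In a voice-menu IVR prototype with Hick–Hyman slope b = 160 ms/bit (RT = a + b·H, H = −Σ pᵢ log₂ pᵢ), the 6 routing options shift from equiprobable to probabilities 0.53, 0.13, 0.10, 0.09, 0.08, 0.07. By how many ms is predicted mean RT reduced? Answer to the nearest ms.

The RT saving is b·ΔH. Equiprobable H₀ = log₂(6) = 2.5850 bits; with the given probabilities H = 2.0730 bits.
b·(H₀ − H) = 160 × (2.5850 − 2.0730) = 81.91 ms.

82 ms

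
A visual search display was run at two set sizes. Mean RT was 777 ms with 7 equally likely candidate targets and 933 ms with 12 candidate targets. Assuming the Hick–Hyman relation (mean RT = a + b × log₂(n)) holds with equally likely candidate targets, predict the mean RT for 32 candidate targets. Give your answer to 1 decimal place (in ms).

1216.9 ms

Fit slope and intercept:
  b = (933 − 777) / (log₂ 12 − log₂ 7) = 156 / (3.5850 − 2.8074) = 200.615 ms/bit
  a = 777 − 200.615 × 2.8074 = 213.802 ms
Then RT(32) = 213.802 + 200.615 × log₂ 32 = 213.802 + 200.615 × 5 ≈ 1216.878 ms.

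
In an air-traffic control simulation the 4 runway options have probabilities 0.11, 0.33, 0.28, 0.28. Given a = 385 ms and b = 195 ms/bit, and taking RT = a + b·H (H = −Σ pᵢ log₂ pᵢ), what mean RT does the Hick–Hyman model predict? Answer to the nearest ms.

H = 0.11·log₂(1/0.11) + 0.33·log₂(1/0.33) + 0.28·log₂(1/0.28) + 0.28·log₂(1/0.28) = 1.9065 bits.
RT = 385 + 195 × 1.9065 = 756.78 ms.

757 ms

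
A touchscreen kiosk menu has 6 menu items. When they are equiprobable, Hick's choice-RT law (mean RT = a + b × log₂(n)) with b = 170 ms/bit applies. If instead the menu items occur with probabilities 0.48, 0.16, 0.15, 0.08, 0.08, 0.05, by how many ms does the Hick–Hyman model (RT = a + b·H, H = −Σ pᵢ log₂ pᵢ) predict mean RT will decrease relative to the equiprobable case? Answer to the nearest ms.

75 ms

Equiprobable entropy H₀ = log₂ 6 = 2.5850 bits.
Skewed entropy H = −Σ pᵢ log₂ pᵢ = 2.1409 bits.
ΔRT = b·(H₀ − H) = 170 × 0.4440 = 75.48 ms.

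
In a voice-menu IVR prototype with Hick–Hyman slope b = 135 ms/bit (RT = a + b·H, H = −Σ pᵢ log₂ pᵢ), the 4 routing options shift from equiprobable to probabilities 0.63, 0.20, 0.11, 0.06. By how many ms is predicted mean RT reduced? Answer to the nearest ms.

The RT saving is b·ΔH. Equiprobable H₀ = log₂(4) = 2.0000 bits; with the given probabilities H = 1.4781 bits.
b·(H₀ − H) = 135 × (2.0000 − 1.4781) = 70.45 ms.

70 ms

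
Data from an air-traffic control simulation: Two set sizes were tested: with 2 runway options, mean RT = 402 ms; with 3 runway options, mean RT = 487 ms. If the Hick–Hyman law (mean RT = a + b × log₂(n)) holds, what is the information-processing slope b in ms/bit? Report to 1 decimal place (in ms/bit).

145.3 ms/bit

Slope: b = (487 − 402) / (log₂ 3 − log₂ 2) = 85/0.5850 = 145.308 ms/bit.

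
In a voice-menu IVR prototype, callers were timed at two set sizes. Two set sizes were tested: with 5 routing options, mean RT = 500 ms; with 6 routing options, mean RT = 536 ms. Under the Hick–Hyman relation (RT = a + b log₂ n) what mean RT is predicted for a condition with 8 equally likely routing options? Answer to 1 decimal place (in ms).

592.8 ms

With log₂ n on the abscissa the relation is linear; from the two conditions:
  b = (536 − 500) / (log₂ 6 − log₂ 5) = 36 / (2.5850 − 2.3219) = 136.864 ms/bit
  a = 500 − 136.864 × 2.3219 = 182.211 ms
Then RT(8) = 182.211 + 136.864 × log₂ 8 = 182.211 + 136.864 × 3 ≈ 592.804 ms.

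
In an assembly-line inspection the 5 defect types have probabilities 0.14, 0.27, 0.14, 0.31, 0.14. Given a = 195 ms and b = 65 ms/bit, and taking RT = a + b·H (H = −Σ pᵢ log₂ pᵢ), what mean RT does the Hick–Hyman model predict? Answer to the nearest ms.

340 ms

H = 0.14·log₂(1/0.14) + 0.27·log₂(1/0.27) + 0.14·log₂(1/0.14) + 0.31·log₂(1/0.31) + 0.14·log₂(1/0.14) = 2.2251 bits.
RT = 195 + 65 × 2.2251 = 339.63 ms.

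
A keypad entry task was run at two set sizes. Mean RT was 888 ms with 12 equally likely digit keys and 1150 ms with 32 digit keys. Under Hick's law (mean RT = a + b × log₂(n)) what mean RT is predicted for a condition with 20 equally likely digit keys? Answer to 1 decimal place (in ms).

Fit slope and intercept:
  b = (1150 − 888) / (log₂ 32 − log₂ 12) = 262 / (5 − 3.5850) = 185.154 ms/bit
  a = 888 − 185.154 × 3.5850 = 224.229 ms
Then RT(20) = 224.229 + 185.154 × log₂ 20 = 224.229 + 185.154 × 4.3219 ≈ 1024.452 ms.

1024.5 ms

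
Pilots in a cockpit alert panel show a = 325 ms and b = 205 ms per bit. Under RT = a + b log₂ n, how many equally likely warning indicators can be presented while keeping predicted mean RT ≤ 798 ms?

4

205·log₂ n ≤ 798 − 325 = 473, giving log₂ n ≤ 2.3073 and n ≤ 4.950. The largest whole number is 4.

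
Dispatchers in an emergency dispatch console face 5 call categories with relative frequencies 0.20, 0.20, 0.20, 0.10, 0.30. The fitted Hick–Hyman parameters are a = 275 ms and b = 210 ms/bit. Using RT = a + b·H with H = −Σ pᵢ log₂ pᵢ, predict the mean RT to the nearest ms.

H = 0.20·log₂(1/0.20) + 0.20·log₂(1/0.20) + 0.20·log₂(1/0.20) + 0.10·log₂(1/0.10) + 0.30·log₂(1/0.30) = 2.2464 bits.
RT = 275 + 210 × 2.2464 = 746.75 ms.

747 ms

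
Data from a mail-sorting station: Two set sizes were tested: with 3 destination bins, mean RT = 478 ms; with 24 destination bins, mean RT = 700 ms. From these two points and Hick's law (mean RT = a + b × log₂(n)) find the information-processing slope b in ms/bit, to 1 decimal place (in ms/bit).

74.0 ms/bit

Slope: b = (700 − 478) / (log₂ 24 − log₂ 3) = 222/3.0000 = 74.000 ms/bit.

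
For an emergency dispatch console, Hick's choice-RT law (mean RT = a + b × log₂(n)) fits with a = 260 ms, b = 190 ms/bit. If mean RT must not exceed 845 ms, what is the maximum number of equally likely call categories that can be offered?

8

Information budget: (845 − 260)/190 = 3.0789 bits, so n ≤ 2^3.0789 = 8.450 → at most 8.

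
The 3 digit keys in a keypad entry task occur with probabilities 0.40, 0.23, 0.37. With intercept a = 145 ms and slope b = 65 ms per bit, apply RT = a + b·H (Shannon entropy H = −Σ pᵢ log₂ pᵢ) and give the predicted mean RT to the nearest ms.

H = 0.40·log₂(1/0.40) + 0.23·log₂(1/0.23) + 0.37·log₂(1/0.37) = 1.5472 bits.
RT = 145 + 65 × 1.5472 = 245.57 ms.

246 ms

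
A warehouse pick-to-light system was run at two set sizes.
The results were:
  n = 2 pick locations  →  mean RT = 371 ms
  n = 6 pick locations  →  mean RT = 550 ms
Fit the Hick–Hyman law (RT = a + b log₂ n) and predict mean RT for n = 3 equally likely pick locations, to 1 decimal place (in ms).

Fit slope and intercept:
  b = (550 − 371) / (log₂ 6 − log₂ 2) = 179 / (2.5850 − 1) = 112.936 ms/bit
  a = 371 − 112.936 × 1 = 258.064 ms
Then RT(3) = 258.064 + 112.936 × log₂ 3 = 258.064 + 112.936 × 1.5850 ≈ 437.064 ms.

437.1 ms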